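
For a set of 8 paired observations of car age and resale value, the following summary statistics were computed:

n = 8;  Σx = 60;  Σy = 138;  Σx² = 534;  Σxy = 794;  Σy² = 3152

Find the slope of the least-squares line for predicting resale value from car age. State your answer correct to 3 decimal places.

Sxx = Σx² − (Σx)²/n = 534 − 450 = 84
Sxy = Σxy − (Σx)(Σy)/n = 794 − 1035 = -241
b = Sxy/Sxx = -241/84 = -2.869048

-2.869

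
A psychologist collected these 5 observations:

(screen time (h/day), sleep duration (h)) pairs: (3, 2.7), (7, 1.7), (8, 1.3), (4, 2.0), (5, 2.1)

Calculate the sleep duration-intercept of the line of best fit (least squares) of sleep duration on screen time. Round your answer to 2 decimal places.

n = 5, Σx = 27, Σy = 9.8, Σxy = 48.9, Σx² = 163
Sxx = Σx² − (Σx)²/n = 163 − 145.8 = 17.2
Sxy = Σxy − (Σx)(Σy)/n = 48.9 − 52.92 = -4.02
b = Sxy/Sxx = -4.02/17.2 = -0.233721
a = ȳ − b·x̄ = 1.96 − (-0.233721)·5.4 = 3.222093

3.22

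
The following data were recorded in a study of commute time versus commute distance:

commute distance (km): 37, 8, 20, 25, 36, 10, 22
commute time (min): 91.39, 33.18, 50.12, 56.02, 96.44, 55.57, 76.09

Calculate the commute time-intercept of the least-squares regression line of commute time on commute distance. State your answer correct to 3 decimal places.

n = 7, Σx = 158, Σy = 458.81, Σxy = 11751.29, Σx² = 4338
Sxx = Σx² − (Σx)²/n = 4338 − 3566.285714 = 771.714286
Sxy = Σxy − (Σx)(Σy)/n = 11751.29 − 10355.997143 = 1395.292857
b = Sxy/Sxx = 1395.292857/771.714286 = 1.808043
a = ȳ − b·x̄ = 65.544286 − 1.808043·22.571429 = 24.734165

24.734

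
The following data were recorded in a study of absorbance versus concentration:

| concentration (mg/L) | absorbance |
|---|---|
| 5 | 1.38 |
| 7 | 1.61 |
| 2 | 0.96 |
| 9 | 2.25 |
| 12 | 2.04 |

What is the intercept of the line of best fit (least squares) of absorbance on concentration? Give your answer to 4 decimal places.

0.7863

n = 5, Σx = 35, Σy = 8.24, Σxy = 64.82, Σx² = 303
Sxx = Σx² − (Σx)²/n = 303 − 245 = 58
Sxy = Σxy − (Σx)(Σy)/n = 64.82 − 57.68 = 7.14
b = Sxy/Sxx = 7.14/58 = 0.123103
a = ȳ − b·x̄ = 1.648 − 0.123103·7 = 0.786276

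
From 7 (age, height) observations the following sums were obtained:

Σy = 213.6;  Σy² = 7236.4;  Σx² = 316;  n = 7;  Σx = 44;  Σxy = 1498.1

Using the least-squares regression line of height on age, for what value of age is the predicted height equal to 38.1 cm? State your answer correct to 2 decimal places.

Sxx = Σx² − (Σx)²/n = 316 − 276.571429 = 39.428571
Sxy = Σxy − (Σx)(Σy)/n = 1498.1 − 1342.628571 = 155.471429
b = Sxy/Sxx = 155.471429/39.428571 = 3.943116
a = ȳ − b·x̄ = 30.514286 − 3.943116·6.285714 = 5.728986
Set a + b·x = 38.1: x = (38.1 − 5.728986) / 3.943116 = 8.209501

8.21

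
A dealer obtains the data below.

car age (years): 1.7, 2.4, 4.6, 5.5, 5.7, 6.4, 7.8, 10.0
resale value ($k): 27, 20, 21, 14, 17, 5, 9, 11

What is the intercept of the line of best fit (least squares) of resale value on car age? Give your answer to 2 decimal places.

n = 8, Σx = 44.1, Σy = 124, Σxy = 576.6, Σx² = 294.35
Sxx = Σx² − (Σx)²/n = 294.35 − 243.10125 = 51.24875
Sxy = Σxy − (Σx)(Σy)/n = 576.6 − 683.55 = -106.95
b = Sxy/Sxx = -106.95/51.24875 = -2.086880
a = ȳ − b·x̄ = 15.5 − (-2.086880)·5.5125 = 27.003927

27.00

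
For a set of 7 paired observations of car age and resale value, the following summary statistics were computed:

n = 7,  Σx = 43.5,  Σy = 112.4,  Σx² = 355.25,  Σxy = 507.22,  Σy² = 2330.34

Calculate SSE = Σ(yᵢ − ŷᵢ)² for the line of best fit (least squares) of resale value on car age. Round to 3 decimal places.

94.772

Sxx = Σx² − (Σx)²/n = 355.25 − 270.321429 = 84.928571
Sxy = Σxy − (Σx)(Σy)/n = 507.22 − 698.485714 = -191.265714
Syy = Σy² − (Σy)²/n = 2330.34 − 1804.822857 = 525.517143
b = Sxy/Sxx = -191.265714/84.928571 = -2.252077
SSE = Syy − b·Sxy = 525.517143 − (-2.252077)·(-191.265714) = 94.771955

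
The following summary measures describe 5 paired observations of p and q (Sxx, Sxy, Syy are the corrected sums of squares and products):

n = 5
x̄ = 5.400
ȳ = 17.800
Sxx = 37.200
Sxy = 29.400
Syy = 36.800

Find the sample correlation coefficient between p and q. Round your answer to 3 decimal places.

0.795

r = Sxy/√(Sxx·Syy) = 29.4/√(1368.96) = 29.4/36.999459 = 0.794606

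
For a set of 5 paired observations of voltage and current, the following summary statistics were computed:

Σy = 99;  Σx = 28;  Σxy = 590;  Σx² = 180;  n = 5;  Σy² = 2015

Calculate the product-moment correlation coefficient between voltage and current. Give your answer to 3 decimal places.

Sxx = Σx² − (Σx)²/n = 180 − 156.8 = 23.2
Sxy = Σxy − (Σx)(Σy)/n = 590 − 554.4 = 35.6
Syy = Σy² − (Σy)²/n = 2015 − 1960.2 = 54.8
r = Sxy/√(Sxx·Syy) = 35.6/√(1271.36) = 35.6/35.656136 = 0.998426

0.998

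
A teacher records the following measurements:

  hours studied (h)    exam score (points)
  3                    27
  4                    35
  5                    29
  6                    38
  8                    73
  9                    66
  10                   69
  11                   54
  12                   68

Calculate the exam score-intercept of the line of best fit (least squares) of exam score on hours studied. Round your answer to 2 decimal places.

n = 9, Σx = 68, Σy = 459, Σxy = 3872, Σx² = 596
Sxx = Σx² − (Σx)²/n = 596 − 513.777778 = 82.222222
Sxy = Σxy − (Σx)(Σy)/n = 3872 − 3468 = 404
b = Sxy/Sxx = 404/82.222222 = 4.913514
a = ȳ − b·x̄ = 51 − 4.913514·7.555556 = 13.875676

13.88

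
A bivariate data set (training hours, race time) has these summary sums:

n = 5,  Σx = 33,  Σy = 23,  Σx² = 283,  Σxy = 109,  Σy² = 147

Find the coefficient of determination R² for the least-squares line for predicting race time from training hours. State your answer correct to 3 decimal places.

Sxx = Σx² − (Σx)²/n = 283 − 217.8 = 65.2
Sxy = Σxy − (Σx)(Σy)/n = 109 − 151.8 = -42.8
Syy = Σy² − (Σy)²/n = 147 − 105.8 = 41.2
R² = Sxy²/(Sxx·Syy) = (-42.8)²/(65.2·41.2) = 0.681935

0.682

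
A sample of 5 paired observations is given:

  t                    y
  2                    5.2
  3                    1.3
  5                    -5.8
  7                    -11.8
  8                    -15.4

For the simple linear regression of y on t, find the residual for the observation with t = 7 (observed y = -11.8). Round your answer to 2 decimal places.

0.27

n = 5, Σx = 25, Σy = -26.5, Σxy = -220.5, Σx² = 151
Sxx = Σx² − (Σx)²/n = 151 − 125 = 26
Sxy = Σxy − (Σx)(Σy)/n = -220.5 − (-132.5) = -88
b = Sxy/Sxx = -88/26 = -3.384615
a = ȳ − b·x̄ = -5.3 − (-3.384615)·5 = 11.623077
ŷ(7) = 11.623077 + (-3.384615)·7 = -12.069231
residual = y − ŷ = -11.8 − (-12.069231) = 0.269231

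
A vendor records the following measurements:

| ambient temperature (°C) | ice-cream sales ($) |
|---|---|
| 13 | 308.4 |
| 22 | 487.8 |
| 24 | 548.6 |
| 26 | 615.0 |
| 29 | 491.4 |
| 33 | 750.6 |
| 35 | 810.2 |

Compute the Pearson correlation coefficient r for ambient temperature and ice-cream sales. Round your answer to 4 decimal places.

n = 7, Σx = 182, Σy = 4012, Σxy = 111274.6, Σx² = 5060, Σy² = 2473544.72
Sxx = Σx² − (Σx)²/n = 5060 − 4732 = 328
Sxy = Σxy − (Σx)(Σy)/n = 111274.6 − 104312 = 6962.6
Syy = Σy² − (Σy)²/n = 2473544.72 − 2299449.142857 = 174095.577143
r = Sxy/√(Sxx·Syy) = 6962.6/√(57103349.302857) = 6962.6/7556.675810 = 0.921384

0.9214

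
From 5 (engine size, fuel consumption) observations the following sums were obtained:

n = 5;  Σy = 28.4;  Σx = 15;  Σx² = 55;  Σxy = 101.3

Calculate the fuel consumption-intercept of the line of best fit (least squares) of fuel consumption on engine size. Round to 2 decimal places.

0.85

Sxx = Σx² − (Σx)²/n = 55 − 45 = 10
Sxy = Σxy − (Σx)(Σy)/n = 101.3 − 85.2 = 16.1
b = Sxy/Sxx = 16.1/10 = 1.61
a = ȳ − b·x̄ = 5.68 − 1.61·3 = 0.85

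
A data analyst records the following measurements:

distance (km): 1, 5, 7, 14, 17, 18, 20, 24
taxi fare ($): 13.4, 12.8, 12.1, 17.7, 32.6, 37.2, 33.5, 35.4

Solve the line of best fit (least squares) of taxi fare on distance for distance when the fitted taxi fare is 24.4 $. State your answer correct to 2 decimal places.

13.30

n = 8, Σx = 106, Σy = 194.7, Σxy = 3153.3, Σx² = 1860
Sxx = Σx² − (Σx)²/n = 1860 − 1404.5 = 455.5
Sxy = Σxy − (Σx)(Σy)/n = 3153.3 − 2579.775 = 573.525
b = Sxy/Sxx = 573.525/455.5 = 1.259111
a = ȳ − b·x̄ = 24.3375 − 1.259111·13.25 = 7.654281
Set a + b·x = 24.4: x = (24.4 − 7.654281) / 1.259111 = 13.299638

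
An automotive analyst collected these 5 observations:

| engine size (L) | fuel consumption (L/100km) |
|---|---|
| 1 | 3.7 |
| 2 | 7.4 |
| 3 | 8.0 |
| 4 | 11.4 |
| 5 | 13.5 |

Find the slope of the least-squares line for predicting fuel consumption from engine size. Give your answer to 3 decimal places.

n = 5, Σx = 15, Σy = 44, Σxy = 155.6, Σx² = 55
Sxx = Σx² − (Σx)²/n = 55 − 45 = 10
Sxy = Σxy − (Σx)(Σy)/n = 155.6 − 132 = 23.6
b = Sxy/Sxx = 23.6/10 = 2.36

2.360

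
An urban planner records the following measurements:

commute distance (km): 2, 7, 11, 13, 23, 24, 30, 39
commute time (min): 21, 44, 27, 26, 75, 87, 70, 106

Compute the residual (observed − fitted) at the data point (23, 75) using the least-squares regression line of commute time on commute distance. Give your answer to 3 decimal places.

n = 8, Σx = 149, Σy = 456, Σxy = 11032, Σx² = 3869
Sxx = Σx² − (Σx)²/n = 3869 − 2775.125 = 1093.875
Sxy = Σxy − (Σx)(Σy)/n = 11032 − 8493 = 2539
b = Sxy/Sxx = 2539/1093.875 = 2.321106
a = ȳ − b·x̄ = 57 − 2.321106·18.625 = 13.769398
ŷ(23) = 13.769398 + 2.321106·23 = 67.154839
residual = y − ŷ = 75 − 67.154839 = 7.845161

7.845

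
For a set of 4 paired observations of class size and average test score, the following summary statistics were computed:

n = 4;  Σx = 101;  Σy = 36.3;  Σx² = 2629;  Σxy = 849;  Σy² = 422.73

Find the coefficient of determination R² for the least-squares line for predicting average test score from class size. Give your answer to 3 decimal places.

0.621

Sxx = Σx² − (Σx)²/n = 2629 − 2550.25 = 78.75
Sxy = Σxy − (Σx)(Σy)/n = 849 − 916.575 = -67.575
Syy = Σy² − (Σy)²/n = 422.73 − 329.4225 = 93.3075
R² = Sxy²/(Sxx·Syy) = (-67.575)²/(78.75·93.3075) = 0.621448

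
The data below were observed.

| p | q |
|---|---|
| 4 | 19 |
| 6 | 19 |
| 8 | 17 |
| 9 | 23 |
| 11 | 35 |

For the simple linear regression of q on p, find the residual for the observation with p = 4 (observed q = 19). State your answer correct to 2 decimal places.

n = 5, Σx = 38, Σy = 113, Σxy = 918, Σx² = 318
Sxx = Σx² − (Σx)²/n = 318 − 288.8 = 29.2
Sxy = Σxy − (Σx)(Σy)/n = 918 − 858.8 = 59.2
b = Sxy/Sxx = 59.2/29.2 = 2.027397
a = ȳ − b·x̄ = 22.6 − 2.027397·7.6 = 7.191781
ŷ(4) = 7.191781 + 2.027397·4 = 15.301370
residual = y − ŷ = 19 − 15.301370 = 3.698630

3.70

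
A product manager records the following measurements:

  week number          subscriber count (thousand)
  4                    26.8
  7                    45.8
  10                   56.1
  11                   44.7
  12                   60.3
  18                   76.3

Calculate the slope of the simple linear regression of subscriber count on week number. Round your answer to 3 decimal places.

n = 6, Σx = 62, Σy = 310, Σxy = 3577.5, Σx² = 754
Sxx = Σx² − (Σx)²/n = 754 − 640.666667 = 113.333333
Sxy = Σxy − (Σx)(Σy)/n = 3577.5 − 3203.333333 = 374.166667
b = Sxy/Sxx = 374.166667/113.333333 = 3.301471

3.301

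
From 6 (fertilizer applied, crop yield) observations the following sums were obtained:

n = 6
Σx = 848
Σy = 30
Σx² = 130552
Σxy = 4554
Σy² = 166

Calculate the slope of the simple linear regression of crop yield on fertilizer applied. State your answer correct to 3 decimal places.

Sxx = Σx² − (Σx)²/n = 130552 − 119850.666667 = 10701.333333
Sxy = Σxy − (Σx)(Σy)/n = 4554 − 4240 = 314
b = Sxy/Sxx = 314/10701.333333 = 0.029342

0.029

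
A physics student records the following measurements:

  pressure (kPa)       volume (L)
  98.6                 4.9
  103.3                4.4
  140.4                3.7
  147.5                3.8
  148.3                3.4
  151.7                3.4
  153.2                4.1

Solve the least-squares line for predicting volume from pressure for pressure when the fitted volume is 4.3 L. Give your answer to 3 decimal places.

n = 7, Σx = 943, Σy = 27.7, Σxy = 3665.76, Σx² = 130337.28
Sxx = Σx² − (Σx)²/n = 130337.28 − 127035.571429 = 3301.708571
Sxy = Σxy − (Σx)(Σy)/n = 3665.76 − 3731.585714 = -65.825714
b = Sxy/Sxx = -65.825714/3301.708571 = -0.019937
a = ȳ − b·x̄ = 3.957143 − (-0.019937)·134.714286 = 6.642923
Set a + b·x = 4.3: x = (4.3 − 6.642923) / (-0.019937) = 117.517141

117.517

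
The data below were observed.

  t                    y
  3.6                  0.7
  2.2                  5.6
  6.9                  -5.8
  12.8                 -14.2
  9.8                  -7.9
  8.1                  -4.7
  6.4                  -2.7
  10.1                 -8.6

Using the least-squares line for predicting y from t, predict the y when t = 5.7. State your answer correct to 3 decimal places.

n = 8, Σx = 59.9, Σy = -37.6, Σxy = -426.57, Σx² = 533.87
Sxx = Σx² − (Σx)²/n = 533.87 − 448.50125 = 85.36875
Sxy = Σxy − (Σx)(Σy)/n = -426.57 − (-281.53) = -145.04
b = Sxy/Sxx = -145.04/85.36875 = -1.698982
a = ȳ − b·x̄ = -4.7 − (-1.698982)·7.4875 = 8.021130
ŷ(5.7) = a + b·5.7 = 8.021130 + (-1.698982)·5.7 = -1.663069

-1.663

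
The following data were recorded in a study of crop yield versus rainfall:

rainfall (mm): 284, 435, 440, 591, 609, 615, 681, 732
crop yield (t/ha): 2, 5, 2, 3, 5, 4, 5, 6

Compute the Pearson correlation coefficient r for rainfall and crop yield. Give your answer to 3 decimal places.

0.729

n = 8, Σx = 4387, Σy = 32, Σxy = 18698, Σx² = 2561453, Σy² = 144
Sxx = Σx² − (Σx)²/n = 2561453 − 2405721.125 = 155731.875
Sxy = Σxy − (Σx)(Σy)/n = 18698 − 17548 = 1150
Syy = Σy² − (Σy)²/n = 144 − 128 = 16
r = Sxy/√(Sxx·Syy) = 1150/√(2491710) = 1150/1578.515125 = 0.728533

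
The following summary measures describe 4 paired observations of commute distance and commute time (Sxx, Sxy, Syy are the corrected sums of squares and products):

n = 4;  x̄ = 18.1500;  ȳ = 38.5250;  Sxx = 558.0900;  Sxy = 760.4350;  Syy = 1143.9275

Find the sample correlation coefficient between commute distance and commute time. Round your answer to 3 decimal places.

r = Sxy/√(Sxx·Syy) = 760.435/√(638414.498475) = 760.435/799.008447 = 0.951723

0.952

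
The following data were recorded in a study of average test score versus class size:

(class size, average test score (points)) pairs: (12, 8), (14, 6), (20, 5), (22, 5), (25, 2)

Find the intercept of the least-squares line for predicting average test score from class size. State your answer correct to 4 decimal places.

n = 5, Σx = 93, Σy = 26, Σxy = 440, Σx² = 1849
Sxx = Σx² − (Σx)²/n = 1849 − 1729.8 = 119.2
Sxy = Σxy − (Σx)(Σy)/n = 440 − 483.6 = -43.6
b = Sxy/Sxx = -43.6/119.2 = -0.365772
a = ȳ − b·x̄ = 5.2 − (-0.365772)·18.6 = 12.003356

12.0034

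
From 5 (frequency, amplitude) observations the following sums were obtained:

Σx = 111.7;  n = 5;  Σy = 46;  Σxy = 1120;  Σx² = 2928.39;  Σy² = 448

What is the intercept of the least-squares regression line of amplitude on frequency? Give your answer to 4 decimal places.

Sxx = Σx² − (Σx)²/n = 2928.39 − 2495.378 = 433.012
Sxy = Σxy − (Σx)(Σy)/n = 1120 − 1027.64 = 92.36
b = Sxy/Sxx = 92.36/433.012 = 0.213297
a = ȳ − b·x̄ = 9.2 − 0.213297·22.34 = 4.434953

4.4350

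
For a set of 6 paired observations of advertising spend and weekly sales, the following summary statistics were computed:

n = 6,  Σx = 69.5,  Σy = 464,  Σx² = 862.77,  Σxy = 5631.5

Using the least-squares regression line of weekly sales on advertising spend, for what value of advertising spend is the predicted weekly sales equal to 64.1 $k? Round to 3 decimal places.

8.609

Sxx = Σx² − (Σx)²/n = 862.77 − 805.041667 = 57.728333
Sxy = Σxy − (Σx)(Σy)/n = 5631.5 − 5374.666667 = 256.833333
b = Sxy/Sxx = 256.833333/57.728333 = 4.449000
a = ȳ − b·x̄ = 77.333333 − 4.449000·11.583333 = 25.799088
Set a + b·x = 64.1: x = (64.1 − 25.799088) / 4.449000 = 8.608882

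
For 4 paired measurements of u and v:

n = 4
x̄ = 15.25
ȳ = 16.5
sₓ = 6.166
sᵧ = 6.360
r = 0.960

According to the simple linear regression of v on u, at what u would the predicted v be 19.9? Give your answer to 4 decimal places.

18.6836

b = r · sᵧ/sₓ = 0.96 · 6.36/6.166 = 0.990204
a = ȳ − b·x̄ = 16.5 − 0.990204·15.25 = 1.399384
Set a + b·x = 19.9: x = (19.9 − 1.399384) / 0.990204 = 18.683635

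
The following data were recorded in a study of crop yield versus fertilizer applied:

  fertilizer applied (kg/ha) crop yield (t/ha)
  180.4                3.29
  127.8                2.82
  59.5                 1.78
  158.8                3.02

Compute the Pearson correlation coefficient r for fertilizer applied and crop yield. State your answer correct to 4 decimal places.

0.9899

n = 4, Σx = 526.5, Σy = 10.91, Σxy = 1539.398, Σx² = 77634.69, Σy² = 31.0653
Sxx = Σx² − (Σx)²/n = 77634.69 − 69300.5625 = 8334.1275
Sxy = Σxy − (Σx)(Σy)/n = 1539.398 − 1436.02875 = 103.36925
Syy = Σy² − (Σy)²/n = 31.0653 − 29.757025 = 1.308275
r = Sxy/√(Sxx·Syy) = 103.36925/√(10903.330655) = 103.36925/104.419015 = 0.989947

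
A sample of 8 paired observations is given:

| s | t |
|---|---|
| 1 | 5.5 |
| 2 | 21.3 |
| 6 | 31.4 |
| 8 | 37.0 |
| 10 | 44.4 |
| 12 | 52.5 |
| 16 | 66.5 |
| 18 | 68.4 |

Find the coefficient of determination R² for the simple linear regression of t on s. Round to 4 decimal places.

n = 8, Σx = 73, Σy = 327, Σxy = 3901.7, Σx² = 929, Σy² = 16667.32
Sxx = Σx² − (Σx)²/n = 929 − 666.125 = 262.875
Sxy = Σxy − (Σx)(Σy)/n = 3901.7 − 2983.875 = 917.825
Syy = Σy² − (Σy)²/n = 16667.32 − 13366.125 = 3301.195
R² = Sxy²/(Sxx·Syy) = (917.825)²/(262.875·3301.195) = 0.970732

0.9707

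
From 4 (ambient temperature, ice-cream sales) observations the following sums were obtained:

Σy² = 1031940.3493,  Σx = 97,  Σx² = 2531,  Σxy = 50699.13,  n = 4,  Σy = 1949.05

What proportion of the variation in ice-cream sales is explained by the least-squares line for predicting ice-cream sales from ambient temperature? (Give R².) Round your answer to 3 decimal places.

Sxx = Σx² − (Σx)²/n = 2531 − 2352.25 = 178.75
Sxy = Σxy − (Σx)(Σy)/n = 50699.13 − 47264.4625 = 3434.6675
Syy = Σy² − (Σy)²/n = 1031940.3493 − 949698.975625 = 82241.373675
R² = Sxy²/(Sxx·Syy) = (3434.6675)²/(178.75·82241.373675) = 0.802478

0.802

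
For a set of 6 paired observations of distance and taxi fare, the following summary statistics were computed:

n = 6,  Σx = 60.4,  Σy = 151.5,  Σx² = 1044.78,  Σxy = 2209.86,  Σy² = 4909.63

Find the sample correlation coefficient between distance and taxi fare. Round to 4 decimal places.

0.9951

Sxx = Σx² − (Σx)²/n = 1044.78 − 608.026667 = 436.753333
Sxy = Σxy − (Σx)(Σy)/n = 2209.86 − 1525.1 = 684.76
Syy = Σy² − (Σy)²/n = 4909.63 − 3825.375 = 1084.255
r = Sxy/√(Sxx·Syy) = 684.76/√(473551.985433) = 684.76/688.151136 = 0.995072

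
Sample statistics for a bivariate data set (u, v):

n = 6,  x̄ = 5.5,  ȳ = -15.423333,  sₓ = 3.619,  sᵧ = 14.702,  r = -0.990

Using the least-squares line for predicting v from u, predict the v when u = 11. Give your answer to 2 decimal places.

-37.54

b = r · sᵧ/sₓ = -0.99 · 14.702/3.619 = -4.021824
a = ȳ − b·x̄ = -15.423333 − (-4.021824)·5.5 = 6.696697
ŷ(11) = a + b·11 = 6.696697 + (-4.021824)·11 = -37.543363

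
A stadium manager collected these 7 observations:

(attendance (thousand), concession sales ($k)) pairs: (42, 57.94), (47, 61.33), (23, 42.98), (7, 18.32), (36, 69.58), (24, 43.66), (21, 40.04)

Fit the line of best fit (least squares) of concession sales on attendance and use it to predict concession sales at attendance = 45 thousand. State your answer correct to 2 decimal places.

n = 7, Σx = 200, Σy = 333.85, Σxy = 10826.33, Σx² = 6864
Sxx = Σx² − (Σx)²/n = 6864 − 5714.285714 = 1149.714286
Sxy = Σxy − (Σx)(Σy)/n = 10826.33 − 9538.571429 = 1287.758571
b = Sxy/Sxx = 1287.758571/1149.714286 = 1.120068
a = ȳ − b·x̄ = 47.692857 − 1.120068·28.571429 = 15.690905
ŷ(45) = a + b·45 = 15.690905 + 1.120068·45 = 66.093980

66.09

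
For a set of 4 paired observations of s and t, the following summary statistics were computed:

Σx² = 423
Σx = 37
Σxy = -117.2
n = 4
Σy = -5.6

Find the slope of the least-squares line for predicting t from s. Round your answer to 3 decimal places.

-0.810

Sxx = Σx² − (Σx)²/n = 423 − 342.25 = 80.75
Sxy = Σxy − (Σx)(Σy)/n = -117.2 − (-51.8) = -65.4
b = Sxy/Sxx = -65.4/80.75 = -0.809907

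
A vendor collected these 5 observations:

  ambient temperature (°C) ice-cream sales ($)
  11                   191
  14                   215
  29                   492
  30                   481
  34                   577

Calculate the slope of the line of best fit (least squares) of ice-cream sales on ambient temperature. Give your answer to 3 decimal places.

16.928

n = 5, Σx = 118, Σy = 1956, Σxy = 53427, Σx² = 3214
Sxx = Σx² − (Σx)²/n = 3214 − 2784.8 = 429.2
Sxy = Σxy − (Σx)(Σy)/n = 53427 − 46161.6 = 7265.4
b = Sxy/Sxx = 7265.4/429.2 = 16.927773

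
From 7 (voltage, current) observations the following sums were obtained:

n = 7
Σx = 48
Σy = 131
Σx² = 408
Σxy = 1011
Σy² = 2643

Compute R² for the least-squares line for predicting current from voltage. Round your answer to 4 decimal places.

Sxx = Σx² − (Σx)²/n = 408 − 329.142857 = 78.857143
Sxy = Σxy − (Σx)(Σy)/n = 1011 − 898.285714 = 112.714286
Syy = Σy² − (Σy)²/n = 2643 − 2451.571429 = 191.428571
R² = Sxy²/(Sxx·Syy) = (112.714286)²/(78.857143·191.428571) = 0.841609

0.8416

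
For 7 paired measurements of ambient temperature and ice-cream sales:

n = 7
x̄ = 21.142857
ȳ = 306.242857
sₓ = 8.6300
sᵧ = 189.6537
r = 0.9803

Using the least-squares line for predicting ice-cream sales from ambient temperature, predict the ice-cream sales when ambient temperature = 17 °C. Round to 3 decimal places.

216.993

b = r · sᵧ/sₓ = 0.9803 · 189.6537/8.63 = 21.543166
a = ȳ − b·x̄ = 306.242857 − 21.543166·21.142857 = -149.241220
ŷ(17) = a + b·17 = -149.241220 + 21.543166·17 = 216.992601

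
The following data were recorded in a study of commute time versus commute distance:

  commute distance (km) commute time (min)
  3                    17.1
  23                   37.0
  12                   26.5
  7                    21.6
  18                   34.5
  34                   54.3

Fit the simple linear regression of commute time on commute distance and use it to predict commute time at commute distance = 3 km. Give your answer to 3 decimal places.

n = 6, Σx = 97, Σy = 191, Σxy = 3838.7, Σx² = 2211
Sxx = Σx² − (Σx)²/n = 2211 − 1568.166667 = 642.833333
Sxy = Σxy − (Σx)(Σy)/n = 3838.7 − 3087.833333 = 750.866667
b = Sxy/Sxx = 750.866667/642.833333 = 1.168058
a = ȳ − b·x̄ = 31.833333 − 1.168058·16.166667 = 12.949728
ŷ(3) = a + b·3 = 12.949728 + 1.168058·3 = 16.453902

16.454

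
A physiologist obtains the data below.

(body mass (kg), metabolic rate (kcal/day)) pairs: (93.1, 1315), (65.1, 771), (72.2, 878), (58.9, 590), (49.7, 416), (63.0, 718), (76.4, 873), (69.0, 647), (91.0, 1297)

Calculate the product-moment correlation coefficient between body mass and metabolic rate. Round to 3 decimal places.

0.975

n = 9, Σx = 638.4, Σy = 7505, Σxy = 566037.6, Σx² = 46905.72, Σy² = 6994177
Sxx = Σx² − (Σx)²/n = 46905.72 − 45283.84 = 1621.88
Sxy = Σxy − (Σx)(Σy)/n = 566037.6 − 532354.666667 = 33682.933333
Syy = Σy² − (Σy)²/n = 6994177 − 6258336.111111 = 735840.888889
r = Sxy/√(Sxx·Syy) = 33682.933333/√(1193445620.871111) = 33682.933333/34546.282302 = 0.975009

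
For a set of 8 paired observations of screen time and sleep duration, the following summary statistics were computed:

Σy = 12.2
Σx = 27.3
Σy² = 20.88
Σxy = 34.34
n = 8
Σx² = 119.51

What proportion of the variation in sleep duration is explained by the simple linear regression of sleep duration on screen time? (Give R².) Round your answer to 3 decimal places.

Sxx = Σx² − (Σx)²/n = 119.51 − 93.16125 = 26.34875
Sxy = Σxy − (Σx)(Σy)/n = 34.34 − 41.6325 = -7.2925
Syy = Σy² − (Σy)²/n = 20.88 − 18.605 = 2.275
R² = Sxy²/(Sxx·Syy) = (-7.2925)²/(26.34875·2.275) = 0.887179

0.887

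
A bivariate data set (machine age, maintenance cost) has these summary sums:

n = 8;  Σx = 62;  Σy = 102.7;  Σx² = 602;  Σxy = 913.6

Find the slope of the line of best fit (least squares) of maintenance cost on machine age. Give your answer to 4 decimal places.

Sxx = Σx² − (Σx)²/n = 602 − 480.5 = 121.5
Sxy = Σxy − (Σx)(Σy)/n = 913.6 − 795.925 = 117.675
b = Sxy/Sxx = 117.675/121.5 = 0.968519

0.9685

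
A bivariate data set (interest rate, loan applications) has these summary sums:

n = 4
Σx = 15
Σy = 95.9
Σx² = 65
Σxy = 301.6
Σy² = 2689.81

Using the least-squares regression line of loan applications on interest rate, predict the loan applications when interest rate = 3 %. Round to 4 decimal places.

28.9486

Sxx = Σx² − (Σx)²/n = 65 − 56.25 = 8.75
Sxy = Σxy − (Σx)(Σy)/n = 301.6 − 359.625 = -58.025
b = Sxy/Sxx = -58.025/8.75 = -6.631429
a = ȳ − b·x̄ = 23.975 − (-6.631429)·3.75 = 48.842857
ŷ(3) = a + b·3 = 48.842857 + (-6.631429)·3 = 28.948571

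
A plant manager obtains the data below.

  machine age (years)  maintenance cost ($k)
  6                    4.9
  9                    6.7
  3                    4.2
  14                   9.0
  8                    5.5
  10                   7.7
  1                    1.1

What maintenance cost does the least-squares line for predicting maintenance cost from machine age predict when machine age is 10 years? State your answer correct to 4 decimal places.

n = 7, Σx = 51, Σy = 39.1, Σxy = 350.4, Σx² = 487
Sxx = Σx² − (Σx)²/n = 487 − 371.571429 = 115.428571
Sxy = Σxy − (Σx)(Σy)/n = 350.4 − 284.871429 = 65.528571
b = Sxy/Sxx = 65.528571/115.428571 = 0.567698
a = ȳ − b·x̄ = 5.585714 − 0.567698·7.285714 = 1.449629
ŷ(10) = a + b·10 = 1.449629 + 0.567698·10 = 7.126609

7.1266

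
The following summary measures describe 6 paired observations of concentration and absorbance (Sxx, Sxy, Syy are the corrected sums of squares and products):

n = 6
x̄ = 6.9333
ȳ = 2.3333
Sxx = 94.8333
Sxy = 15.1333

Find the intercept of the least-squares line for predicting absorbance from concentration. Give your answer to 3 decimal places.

b = Sxy/Sxx = 15.1333/94.8333 = 0.159578
a = ȳ − b·x̄ = 2.3333 − 0.159578·6.9333 = 1.226898

1.227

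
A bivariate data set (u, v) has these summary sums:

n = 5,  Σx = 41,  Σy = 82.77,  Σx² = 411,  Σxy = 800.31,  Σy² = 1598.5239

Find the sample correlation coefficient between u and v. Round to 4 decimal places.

0.9304

Sxx = Σx² − (Σx)²/n = 411 − 336.2 = 74.8
Sxy = Σxy − (Σx)(Σy)/n = 800.31 − 678.714 = 121.596
Syy = Σy² − (Σy)²/n = 1598.5239 − 1370.17458 = 228.34932
r = Sxy/√(Sxx·Syy) = 121.596/√(17080.529136) = 121.596/130.692498 = 0.930398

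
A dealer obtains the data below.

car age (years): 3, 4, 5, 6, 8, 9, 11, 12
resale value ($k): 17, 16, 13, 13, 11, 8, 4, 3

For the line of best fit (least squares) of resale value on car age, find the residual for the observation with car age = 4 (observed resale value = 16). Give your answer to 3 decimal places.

0.285

n = 8, Σx = 58, Σy = 85, Σxy = 498, Σx² = 496
Sxx = Σx² − (Σx)²/n = 496 − 420.5 = 75.5
Sxy = Σxy − (Σx)(Σy)/n = 498 − 616.25 = -118.25
b = Sxy/Sxx = -118.25/75.5 = -1.566225
a = ȳ − b·x̄ = 10.625 − (-1.566225)·7.25 = 21.980132
ŷ(4) = 21.980132 + (-1.566225)·4 = 15.715232
residual = y − ŷ = 16 − 15.715232 = 0.284768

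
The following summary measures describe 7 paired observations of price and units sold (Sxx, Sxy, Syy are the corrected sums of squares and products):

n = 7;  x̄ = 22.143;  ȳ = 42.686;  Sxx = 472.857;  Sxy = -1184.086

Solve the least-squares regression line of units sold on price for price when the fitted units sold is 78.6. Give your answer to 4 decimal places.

b = Sxy/Sxx = -1184.086/472.857 = -2.504110
a = ȳ − b·x̄ = 42.686 − (-2.504110)·22.143 = 98.134510
Set a + b·x = 78.6: x = (78.6 − 98.134510) / (-2.504110) = 7.800979

7.8010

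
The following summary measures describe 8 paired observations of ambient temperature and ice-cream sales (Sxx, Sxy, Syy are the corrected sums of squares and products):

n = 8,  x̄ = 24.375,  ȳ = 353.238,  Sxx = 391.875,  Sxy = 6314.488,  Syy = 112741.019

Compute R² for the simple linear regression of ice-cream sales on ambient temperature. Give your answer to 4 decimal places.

R² = Sxy²/(Sxx·Syy) = (6314.488)²/(391.875·112741.019) = 0.902499

0.9025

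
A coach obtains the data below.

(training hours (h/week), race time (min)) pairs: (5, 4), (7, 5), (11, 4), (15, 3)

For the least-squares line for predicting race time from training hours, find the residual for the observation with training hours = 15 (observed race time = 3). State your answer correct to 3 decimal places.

n = 4, Σx = 38, Σy = 16, Σxy = 144, Σx² = 420
Sxx = Σx² − (Σx)²/n = 420 − 361 = 59
Sxy = Σxy − (Σx)(Σy)/n = 144 − 152 = -8
b = Sxy/Sxx = -8/59 = -0.135593
a = ȳ − b·x̄ = 4 − (-0.135593)·9.5 = 5.288136
ŷ(15) = 5.288136 + (-0.135593)·15 = 3.254237
residual = y − ŷ = 3 − 3.254237 = -0.254237

-0.254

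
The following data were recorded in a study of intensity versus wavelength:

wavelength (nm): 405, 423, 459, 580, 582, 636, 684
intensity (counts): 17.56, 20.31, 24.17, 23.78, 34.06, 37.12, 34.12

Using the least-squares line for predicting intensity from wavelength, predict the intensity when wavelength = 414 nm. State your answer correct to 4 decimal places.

n = 7, Σx = 3769, Σy = 191.12, Σxy = 107358.68, Σx² = 2101111
Sxx = Σx² − (Σx)²/n = 2101111 − 2029337.285714 = 71773.714286
Sxy = Σxy − (Σx)(Σy)/n = 107358.68 − 102904.468571 = 4454.211429
b = Sxy/Sxx = 4454.211429/71773.714286 = 0.062059
a = ȳ − b·x̄ = 27.302857 − 0.062059·538.428571 = -6.111530
ŷ(414) = a + b·414 = -6.111530 + 0.062059·414 = 19.580933

19.5809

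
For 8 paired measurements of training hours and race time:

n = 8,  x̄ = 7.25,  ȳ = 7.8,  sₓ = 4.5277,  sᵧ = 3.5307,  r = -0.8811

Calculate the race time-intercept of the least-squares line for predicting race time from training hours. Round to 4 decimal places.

12.7813

b = r · sᵧ/sₓ = -0.8811 · 3.5307/4.5277 = -0.687082
a = ȳ − b·x̄ = 7.8 − (-0.687082)·7.25 = 12.781342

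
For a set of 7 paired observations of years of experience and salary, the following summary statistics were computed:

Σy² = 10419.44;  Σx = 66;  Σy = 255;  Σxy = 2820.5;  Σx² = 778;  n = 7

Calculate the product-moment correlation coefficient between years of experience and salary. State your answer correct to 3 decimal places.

Sxx = Σx² − (Σx)²/n = 778 − 622.285714 = 155.714286
Sxy = Σxy − (Σx)(Σy)/n = 2820.5 − 2404.285714 = 416.214286
Syy = Σy² − (Σy)²/n = 10419.44 − 9289.285714 = 1130.154286
r = Sxy/√(Sxx·Syy) = 416.214286/√(175981.167347) = 416.214286/419.501093 = 0.992165

0.992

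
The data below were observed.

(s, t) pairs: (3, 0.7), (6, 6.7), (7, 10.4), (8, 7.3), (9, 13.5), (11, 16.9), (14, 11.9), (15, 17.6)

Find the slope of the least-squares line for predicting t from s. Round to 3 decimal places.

n = 8, Σx = 73, Σy = 85, Σxy = 911.5, Σx² = 781
Sxx = Σx² − (Σx)²/n = 781 − 666.125 = 114.875
Sxy = Σxy − (Σx)(Σy)/n = 911.5 − 775.625 = 135.875
b = Sxy/Sxx = 135.875/114.875 = 1.182807

1.183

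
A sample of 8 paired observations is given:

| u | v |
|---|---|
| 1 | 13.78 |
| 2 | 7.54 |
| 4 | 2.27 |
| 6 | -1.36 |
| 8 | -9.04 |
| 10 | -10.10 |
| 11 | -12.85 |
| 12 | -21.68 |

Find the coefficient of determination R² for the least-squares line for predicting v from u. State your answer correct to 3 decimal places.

0.961

n = 8, Σx = 54, Σy = -31.44, Σxy = -545.05, Σx² = 486, Σy² = 1072.619
Sxx = Σx² − (Σx)²/n = 486 − 364.5 = 121.5
Sxy = Σxy − (Σx)(Σy)/n = -545.05 − (-212.22) = -332.83
Syy = Σy² − (Σy)²/n = 1072.619 − 123.5592 = 949.0598
R² = Sxy²/(Sxx·Syy) = (-332.83)²/(121.5·949.0598) = 0.960672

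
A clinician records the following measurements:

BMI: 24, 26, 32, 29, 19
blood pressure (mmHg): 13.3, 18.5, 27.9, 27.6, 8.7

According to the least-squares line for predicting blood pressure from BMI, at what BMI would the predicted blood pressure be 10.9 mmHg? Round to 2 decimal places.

21.00

n = 5, Σx = 130, Σy = 96, Σxy = 2658.7, Σx² = 3478
Sxx = Σx² − (Σx)²/n = 3478 − 3380 = 98
Sxy = Σxy − (Σx)(Σy)/n = 2658.7 − 2496 = 162.7
b = Sxy/Sxx = 162.7/98 = 1.660204
a = ȳ − b·x̄ = 19.2 − 1.660204·26 = -23.965306
Set a + b·x = 10.9: x = (10.9 − (-23.965306)) / 1.660204 = 21.000615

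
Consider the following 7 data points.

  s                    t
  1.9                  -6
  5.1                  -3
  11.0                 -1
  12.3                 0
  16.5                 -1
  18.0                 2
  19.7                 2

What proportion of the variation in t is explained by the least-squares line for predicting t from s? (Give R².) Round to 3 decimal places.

n = 7, Σx = 84.5, Σy = -7, Σxy = 21.2, Σx² = 1286.25, Σy² = 55
Sxx = Σx² − (Σx)²/n = 1286.25 − 1020.035714 = 266.214286
Sxy = Σxy − (Σx)(Σy)/n = 21.2 − (-84.5) = 105.7
Syy = Σy² − (Σy)²/n = 55 − 7 = 48
R² = Sxy²/(Sxx·Syy) = (105.7)²/(266.214286·48) = 0.874334

0.874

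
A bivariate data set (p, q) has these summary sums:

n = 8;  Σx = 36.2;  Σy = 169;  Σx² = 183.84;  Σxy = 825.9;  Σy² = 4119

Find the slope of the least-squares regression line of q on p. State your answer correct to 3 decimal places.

3.053

Sxx = Σx² − (Σx)²/n = 183.84 − 163.805 = 20.035
Sxy = Σxy − (Σx)(Σy)/n = 825.9 − 764.725 = 61.175
b = Sxy/Sxx = 61.175/20.035 = 3.053407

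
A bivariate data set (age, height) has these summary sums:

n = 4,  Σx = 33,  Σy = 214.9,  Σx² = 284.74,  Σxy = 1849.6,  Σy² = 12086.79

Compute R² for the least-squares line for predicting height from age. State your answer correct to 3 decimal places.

0.870

Sxx = Σx² − (Σx)²/n = 284.74 − 272.25 = 12.49
Sxy = Σxy − (Σx)(Σy)/n = 1849.6 − 1772.925 = 76.675
Syy = Σy² − (Σy)²/n = 12086.79 − 11545.5025 = 541.2875
R² = Sxy²/(Sxx·Syy) = (76.675)²/(12.49·541.2875) = 0.869595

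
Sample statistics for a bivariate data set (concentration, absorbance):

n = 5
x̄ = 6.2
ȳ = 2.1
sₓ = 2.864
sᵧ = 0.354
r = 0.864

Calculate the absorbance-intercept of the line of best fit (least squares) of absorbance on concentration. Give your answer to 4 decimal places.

b = r · sᵧ/sₓ = 0.864 · 0.354/2.864 = 0.106793
a = ȳ − b·x̄ = 2.1 − 0.106793·6.2 = 1.437882

1.4379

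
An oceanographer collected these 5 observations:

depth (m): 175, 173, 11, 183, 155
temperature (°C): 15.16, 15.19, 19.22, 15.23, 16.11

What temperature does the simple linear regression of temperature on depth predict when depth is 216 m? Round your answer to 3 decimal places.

14.352

n = 5, Σx = 697, Σy = 80.91, Σxy = 10776.43, Σx² = 118189
Sxx = Σx² − (Σx)²/n = 118189 − 97161.8 = 21027.2
Sxy = Σxy − (Σx)(Σy)/n = 10776.43 − 11278.854 = -502.424
b = Sxy/Sxx = -502.424/21027.2 = -0.023894
a = ȳ − b·x̄ = 16.182 − (-0.023894)·139.4 = 19.512824
ŷ(216) = a + b·216 = 19.512824 + (-0.023894)·216 = 14.351719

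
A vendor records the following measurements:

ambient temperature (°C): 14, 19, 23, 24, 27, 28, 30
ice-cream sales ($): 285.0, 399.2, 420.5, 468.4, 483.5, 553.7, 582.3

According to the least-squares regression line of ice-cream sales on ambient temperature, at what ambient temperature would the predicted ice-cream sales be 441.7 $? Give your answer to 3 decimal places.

n = 7, Σx = 165, Σy = 3192.6, Σxy = 78515, Σx² = 4075
Sxx = Σx² − (Σx)²/n = 4075 − 3889.285714 = 185.714286
Sxy = Σxy − (Σx)(Σy)/n = 78515 − 75254.142857 = 3260.857143
b = Sxy/Sxx = 3260.857143/185.714286 = 17.558462
a = ȳ − b·x̄ = 456.085714 − 17.558462·23.571429 = 42.207692
Set a + b·x = 441.7: x = (441.7 − 42.207692) / 17.558462 = 22.752125

22.752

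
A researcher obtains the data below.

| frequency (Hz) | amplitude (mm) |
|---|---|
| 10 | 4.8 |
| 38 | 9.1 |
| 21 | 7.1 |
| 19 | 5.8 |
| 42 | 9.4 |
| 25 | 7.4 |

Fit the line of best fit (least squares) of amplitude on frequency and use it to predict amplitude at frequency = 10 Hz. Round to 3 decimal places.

n = 6, Σx = 155, Σy = 43.6, Σxy = 1232.9, Σx² = 4735
Sxx = Σx² − (Σx)²/n = 4735 − 4004.166667 = 730.833333
Sxy = Σxy − (Σx)(Σy)/n = 1232.9 − 1126.333333 = 106.566667
b = Sxy/Sxx = 106.566667/730.833333 = 0.145815
a = ȳ − b·x̄ = 7.266667 − 0.145815·25.833333 = 3.499772
ŷ(10) = a + b·10 = 3.499772 + 0.145815·10 = 4.957925

4.958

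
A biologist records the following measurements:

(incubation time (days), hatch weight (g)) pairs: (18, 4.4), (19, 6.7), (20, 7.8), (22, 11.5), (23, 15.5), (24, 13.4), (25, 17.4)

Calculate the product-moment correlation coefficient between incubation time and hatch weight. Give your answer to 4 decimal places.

0.9710

n = 7, Σx = 151, Σy = 76.7, Σxy = 1728.6, Σx² = 3299, Σy² = 979.91
Sxx = Σx² − (Σx)²/n = 3299 − 3257.285714 = 41.714286
Sxy = Σxy − (Σx)(Σy)/n = 1728.6 − 1654.528571 = 74.071429
Syy = Σy² − (Σy)²/n = 979.91 − 840.412857 = 139.497143
r = Sxy/√(Sxx·Syy) = 74.071429/√(5819.023673) = 74.071429/76.282525 = 0.971014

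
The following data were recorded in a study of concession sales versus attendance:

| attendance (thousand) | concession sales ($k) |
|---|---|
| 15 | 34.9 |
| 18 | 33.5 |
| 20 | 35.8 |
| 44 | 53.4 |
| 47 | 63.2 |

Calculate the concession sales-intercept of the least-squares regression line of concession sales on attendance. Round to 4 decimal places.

19.7202

n = 5, Σx = 144, Σy = 220.8, Σxy = 7162.5, Σx² = 5094
Sxx = Σx² − (Σx)²/n = 5094 − 4147.2 = 946.8
Sxy = Σxy − (Σx)(Σy)/n = 7162.5 − 6359.04 = 803.46
b = Sxy/Sxx = 803.46/946.8 = 0.848606
a = ȳ − b·x̄ = 44.16 − 0.848606·28.8 = 19.720152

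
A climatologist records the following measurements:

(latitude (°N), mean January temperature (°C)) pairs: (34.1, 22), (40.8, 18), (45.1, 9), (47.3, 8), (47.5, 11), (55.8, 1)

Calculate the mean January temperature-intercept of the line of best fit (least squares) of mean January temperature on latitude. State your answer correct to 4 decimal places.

56.6205

n = 6, Σx = 270.6, Σy = 69, Σxy = 2847.2, Σx² = 12468.64
Sxx = Σx² − (Σx)²/n = 12468.64 − 12204.06 = 264.58
Sxy = Σxy − (Σx)(Σy)/n = 2847.2 − 3111.9 = -264.7
b = Sxy/Sxx = -264.7/264.58 = -1.000454
a = ȳ − b·x̄ = 11.5 − (-1.000454)·45.1 = 56.620455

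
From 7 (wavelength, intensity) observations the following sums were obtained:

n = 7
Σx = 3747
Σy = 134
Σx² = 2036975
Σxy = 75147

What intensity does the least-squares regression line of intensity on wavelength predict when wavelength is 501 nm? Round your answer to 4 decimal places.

Sxx = Σx² − (Σx)²/n = 2036975 − 2005715.571429 = 31259.428571
Sxy = Σxy − (Σx)(Σy)/n = 75147 − 71728.285714 = 3418.714286
b = Sxy/Sxx = 3418.714286/31259.428571 = 0.109366
a = ȳ − b·x̄ = 19.142857 − 0.109366·535.285714 = -39.399125
ŷ(501) = a + b·501 = -39.399125 + 0.109366·501 = 15.393171

15.3932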